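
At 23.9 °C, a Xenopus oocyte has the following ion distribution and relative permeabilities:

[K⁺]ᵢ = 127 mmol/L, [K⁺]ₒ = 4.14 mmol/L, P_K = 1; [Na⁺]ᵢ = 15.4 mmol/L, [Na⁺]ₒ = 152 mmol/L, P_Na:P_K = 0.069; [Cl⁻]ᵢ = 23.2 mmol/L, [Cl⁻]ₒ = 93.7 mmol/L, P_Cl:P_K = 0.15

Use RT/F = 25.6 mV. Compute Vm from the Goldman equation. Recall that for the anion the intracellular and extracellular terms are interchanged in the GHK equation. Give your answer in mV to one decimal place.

Vm = 25.6 · ln[(Σ P·[cation]ₒ + Σ P·[anion]ᵢ) / (Σ P·[cation]ᵢ + Σ P·[anion]ₒ)]
Numerator = 1×4.14 + 0.069×152 + 0.15×23.2 = 18.11
Denominator = 1×127 + 0.069×15.4 + 0.15×93.7 = 142.1
Vm = 25.6 · ln(0.12742) = 25.6 × (-2.0603) = -52.74 mV

-52.7 mV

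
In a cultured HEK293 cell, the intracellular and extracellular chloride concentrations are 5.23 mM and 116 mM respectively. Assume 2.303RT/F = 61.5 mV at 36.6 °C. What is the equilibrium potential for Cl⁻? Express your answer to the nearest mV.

-83 mV

E = (61.5/z) · log₁₀([Cl⁻]_out/[Cl⁻]_in) with z = -1.
For an anion, dividing by z = -1 reverses the sign.
= (61.5/-1) · log₁₀(116/5.23) = -61.50 · log₁₀(22.18)
= -61.50 · (1.3460) = -82.78 mV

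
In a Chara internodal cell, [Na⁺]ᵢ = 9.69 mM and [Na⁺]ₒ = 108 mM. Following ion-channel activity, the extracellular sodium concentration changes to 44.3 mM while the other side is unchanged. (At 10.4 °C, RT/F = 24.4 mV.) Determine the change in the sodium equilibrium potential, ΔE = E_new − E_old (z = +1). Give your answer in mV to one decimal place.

-21.7 mV

E_old = (24.4/1)·ln(108/9.69) = 58.83 mV
E_new = (24.4/1)·ln(44.3/9.69) = 37.09 mV
ΔE = 37.09 − (58.83) = -21.74 mV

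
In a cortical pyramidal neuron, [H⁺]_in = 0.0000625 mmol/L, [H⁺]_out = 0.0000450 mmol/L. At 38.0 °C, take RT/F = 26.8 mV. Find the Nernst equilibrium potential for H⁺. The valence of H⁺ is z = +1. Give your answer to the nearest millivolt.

-9 mV

E = (26.8/z) · ln([H⁺]_out/[H⁺]_in) with z = +1.
= (26.8/1) · ln(0.0000450/0.0000625) = 26.80 · ln(0.72)
= 26.80 · (-0.3285) = -8.80 mV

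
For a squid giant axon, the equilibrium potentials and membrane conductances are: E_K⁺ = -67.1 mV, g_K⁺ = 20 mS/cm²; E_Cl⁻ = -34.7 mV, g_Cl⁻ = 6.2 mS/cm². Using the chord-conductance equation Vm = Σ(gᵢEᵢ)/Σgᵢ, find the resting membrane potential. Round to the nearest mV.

-59 mV

Σ gᵢEᵢ = 20·(-67.1) + 6.2·(-34.7) = -1557.14
Σ gᵢ = 20 + 6.2 = 26.2
Vm = -1557.14 / 26.2 = -59.43 mV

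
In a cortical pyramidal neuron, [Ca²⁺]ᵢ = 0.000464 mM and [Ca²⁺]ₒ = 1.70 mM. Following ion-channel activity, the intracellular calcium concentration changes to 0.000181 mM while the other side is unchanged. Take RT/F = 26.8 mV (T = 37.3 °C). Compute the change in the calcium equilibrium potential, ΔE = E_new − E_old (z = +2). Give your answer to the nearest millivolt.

E_old = (26.8/2)·ln(1.70/0.000464) = 109.96 mV
E_new = (26.8/2)·ln(1.70/0.000181) = 122.58 mV
ΔE = 122.58 − (109.96) = 12.61 mV

13 mV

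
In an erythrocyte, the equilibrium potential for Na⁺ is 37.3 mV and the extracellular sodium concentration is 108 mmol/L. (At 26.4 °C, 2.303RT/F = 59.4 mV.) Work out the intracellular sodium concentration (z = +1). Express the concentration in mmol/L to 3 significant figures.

25.4 mmol/L

Nernst: E = (59.4/1) · log₁₀([out]/[in]), so log₁₀([out]/[in]) = 37.3 × 1 / 59.4 = 0.6279.
[out]/[in] = 10^(0.6279) = 4.246.
[in] = 108 / 4.246 = 25.44 mmol/L.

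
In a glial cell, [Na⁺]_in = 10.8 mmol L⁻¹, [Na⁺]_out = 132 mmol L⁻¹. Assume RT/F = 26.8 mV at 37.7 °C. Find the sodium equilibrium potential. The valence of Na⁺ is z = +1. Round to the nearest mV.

67 mV

E = (26.8/z) · ln([Na⁺]_out/[Na⁺]_in) with z = +1.
= (26.8/1) · ln(132/10.8) = 26.80 · ln(12.22)
= 26.80 · (2.5033) = 67.09 mV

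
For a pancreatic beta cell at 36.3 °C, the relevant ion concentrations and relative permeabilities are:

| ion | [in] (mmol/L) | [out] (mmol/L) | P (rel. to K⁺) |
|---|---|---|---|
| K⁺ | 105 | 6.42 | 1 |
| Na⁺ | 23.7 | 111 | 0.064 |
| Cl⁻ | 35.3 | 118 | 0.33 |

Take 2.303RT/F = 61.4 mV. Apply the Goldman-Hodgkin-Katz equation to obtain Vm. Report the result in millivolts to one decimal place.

-46.8 mV

Vm = 61.4 · log₁₀[(Σ P·[cation]ₒ + Σ P·[anion]ᵢ) / (Σ P·[cation]ᵢ + Σ P·[anion]ₒ)]
Numerator = 1×6.42 + 0.064×111 + 0.33×35.3 = 25.17
Denominator = 1×105 + 0.064×23.7 + 0.33×118 = 145.5
Vm = 61.4 · log₁₀(0.17306) = 61.4 × (-0.7618) = -46.77 mV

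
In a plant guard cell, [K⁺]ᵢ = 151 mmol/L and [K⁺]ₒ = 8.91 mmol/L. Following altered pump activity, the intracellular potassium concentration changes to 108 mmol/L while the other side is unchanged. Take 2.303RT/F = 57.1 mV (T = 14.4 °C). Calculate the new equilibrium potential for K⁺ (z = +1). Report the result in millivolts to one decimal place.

After the shift: [K⁺]_out = 8.91, [K⁺]_in = 108 mmol/L.
E_new = (57.1/1)·log₁₀(8.91/108) = 57.10 · (-1.0835) = -61.87 mV

-61.9 mV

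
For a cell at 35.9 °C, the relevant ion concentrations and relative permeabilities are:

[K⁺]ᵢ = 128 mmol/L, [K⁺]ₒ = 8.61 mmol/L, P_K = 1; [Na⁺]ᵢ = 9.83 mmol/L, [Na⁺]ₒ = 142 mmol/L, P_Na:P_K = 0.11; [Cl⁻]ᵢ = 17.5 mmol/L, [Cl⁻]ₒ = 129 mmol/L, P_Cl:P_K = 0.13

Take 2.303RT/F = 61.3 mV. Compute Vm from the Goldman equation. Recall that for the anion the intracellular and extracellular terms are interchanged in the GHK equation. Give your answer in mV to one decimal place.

Vm = 61.3 · log₁₀[(Σ P·[cation]ₒ + Σ P·[anion]ᵢ) / (Σ P·[cation]ᵢ + Σ P·[anion]ₒ)]
Numerator = 1×8.61 + 0.11×142 + 0.13×17.5 = 26.5
Denominator = 1×128 + 0.11×9.83 + 0.13×129 = 145.9
Vm = 61.3 · log₁₀(0.18173) = 61.3 × (-0.7406) = -45.40 mV

-45.4 mV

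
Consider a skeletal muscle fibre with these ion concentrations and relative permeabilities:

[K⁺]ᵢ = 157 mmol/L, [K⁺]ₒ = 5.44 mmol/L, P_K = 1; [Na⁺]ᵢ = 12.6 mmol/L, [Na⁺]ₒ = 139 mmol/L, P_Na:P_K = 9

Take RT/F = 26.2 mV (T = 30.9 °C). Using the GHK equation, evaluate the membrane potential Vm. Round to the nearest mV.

Vm = 26.2 · ln[(Σ P·[cation]ₒ + Σ P·[anion]ᵢ) / (Σ P·[cation]ᵢ + Σ P·[anion]ₒ)]
Numerator = 1×5.44 + 9×139 = 1256
Denominator = 1×157 + 9×12.6 = 270.4
Vm = 26.2 · ln(4.6466) = 26.2 × (1.5361) = 40.25 mV

40 mV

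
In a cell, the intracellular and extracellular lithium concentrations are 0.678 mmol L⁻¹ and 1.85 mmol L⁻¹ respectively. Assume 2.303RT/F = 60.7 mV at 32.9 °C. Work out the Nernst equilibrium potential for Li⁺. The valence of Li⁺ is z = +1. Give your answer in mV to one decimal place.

26.5 mV

E = (60.7/z) · log₁₀([Li⁺]_out/[Li⁺]_in) with z = +1.
= (60.7/1) · log₁₀(1.85/0.678) = 60.70 · log₁₀(2.729)
= 60.70 · (0.4359) = 26.46 mV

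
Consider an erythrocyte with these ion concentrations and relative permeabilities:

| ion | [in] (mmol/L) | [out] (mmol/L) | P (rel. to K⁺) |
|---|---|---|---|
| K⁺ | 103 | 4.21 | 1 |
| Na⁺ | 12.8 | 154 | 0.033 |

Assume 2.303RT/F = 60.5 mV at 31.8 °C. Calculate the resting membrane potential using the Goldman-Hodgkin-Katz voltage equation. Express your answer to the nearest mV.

-63 mV

Vm = 60.5 · log₁₀[(Σ P·[cation]ₒ + Σ P·[anion]ᵢ) / (Σ P·[cation]ᵢ + Σ P·[anion]ₒ)]
Numerator = 1×4.21 + 0.033×154 = 9.292
Denominator = 1×103 + 0.033×12.8 = 103.4
Vm = 60.5 · log₁₀(0.089845) = 60.5 × (-1.0465) = -63.31 mV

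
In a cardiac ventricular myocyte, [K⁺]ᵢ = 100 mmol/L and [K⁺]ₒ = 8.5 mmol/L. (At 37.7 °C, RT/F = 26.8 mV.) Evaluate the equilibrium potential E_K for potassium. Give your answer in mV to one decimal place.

E = (26.8/z) · ln([K⁺]_out/[K⁺]_in) with z = +1.
= (26.8/1) · ln(8.5/100) = 26.80 · ln(0.085)
= 26.80 · (-2.4651) = -66.06 mV

-66.1 mV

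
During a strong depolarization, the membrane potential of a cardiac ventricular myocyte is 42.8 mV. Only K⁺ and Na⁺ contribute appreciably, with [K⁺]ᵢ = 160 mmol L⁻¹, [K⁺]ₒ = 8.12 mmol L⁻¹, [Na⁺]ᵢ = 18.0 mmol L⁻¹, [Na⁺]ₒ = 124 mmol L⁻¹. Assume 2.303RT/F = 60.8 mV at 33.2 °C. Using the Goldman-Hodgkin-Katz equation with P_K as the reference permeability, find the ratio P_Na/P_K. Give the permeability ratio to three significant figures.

24.3

Let α = P_Na/P_K. GHK: Vm = 60.8·log₁₀[(Kₒ + α·Naₒ)/(Kᵢ + α·Naᵢ)].
10^(Vm/60.8) = 10^(42.8/60.8) = 5.0576
So 5.0576·(Kᵢ + α·Naᵢ) = Kₒ + α·Naₒ → α = (5.0576·160.0 − 8.12) / (124.0 − 5.0576·18.0)
α = (809.2 − 8.12) / (124.0 − 91.04) = 801.1/32.96 = 24.3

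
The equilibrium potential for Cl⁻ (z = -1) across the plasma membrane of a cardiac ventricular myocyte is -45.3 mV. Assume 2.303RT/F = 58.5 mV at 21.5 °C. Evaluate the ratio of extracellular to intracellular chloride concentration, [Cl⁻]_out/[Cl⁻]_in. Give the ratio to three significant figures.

5.95

log₁₀([out]/[in]) = E·z/(58.5) = -45.3 × -1 / 58.5 = 0.7744
[out]/[in] = 10^(0.7744) = 5.948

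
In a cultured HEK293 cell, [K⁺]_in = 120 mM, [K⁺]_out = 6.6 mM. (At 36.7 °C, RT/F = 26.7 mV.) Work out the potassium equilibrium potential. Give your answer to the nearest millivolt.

-77 mV

E = (26.7/z) · ln([K⁺]_out/[K⁺]_in) with z = +1.
= (26.7/1) · ln(6.6/120) = 26.70 · ln(0.055)
= 26.70 · (-2.9004) = -77.44 mV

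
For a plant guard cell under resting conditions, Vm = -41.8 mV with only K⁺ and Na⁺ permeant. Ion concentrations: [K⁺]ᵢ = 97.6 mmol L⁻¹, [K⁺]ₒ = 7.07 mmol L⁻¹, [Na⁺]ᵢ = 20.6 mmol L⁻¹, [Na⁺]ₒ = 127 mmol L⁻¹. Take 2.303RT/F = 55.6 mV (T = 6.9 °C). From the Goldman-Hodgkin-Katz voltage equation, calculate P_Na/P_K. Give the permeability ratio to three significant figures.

Let α = P_Na/P_K. GHK: Vm = 55.6·log₁₀[(Kₒ + α·Naₒ)/(Kᵢ + α·Naᵢ)].
10^(Vm/55.6) = 10^(-41.8/55.6) = 0.17709
So 0.17709·(Kᵢ + α·Naᵢ) = Kₒ + α·Naₒ → α = (0.17709·97.6 − 7.07) / (127.0 − 0.17709·20.6)
α = (17.28 − 7.07) / (127.0 − 3.648) = 10.21/123.4 = 0.08281

0.0828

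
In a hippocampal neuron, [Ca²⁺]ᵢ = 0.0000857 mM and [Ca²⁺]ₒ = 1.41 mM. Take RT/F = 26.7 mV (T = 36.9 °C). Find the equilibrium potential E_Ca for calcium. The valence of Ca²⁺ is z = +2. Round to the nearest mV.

130 mV

E = (26.7/z) · ln([Ca²⁺]_out/[Ca²⁺]_in) with z = +2.
= (26.7/2) · ln(1.41/0.0000857) = 13.35 · ln(1.645e+04)
= 13.35 · (9.7082) = 129.61 mV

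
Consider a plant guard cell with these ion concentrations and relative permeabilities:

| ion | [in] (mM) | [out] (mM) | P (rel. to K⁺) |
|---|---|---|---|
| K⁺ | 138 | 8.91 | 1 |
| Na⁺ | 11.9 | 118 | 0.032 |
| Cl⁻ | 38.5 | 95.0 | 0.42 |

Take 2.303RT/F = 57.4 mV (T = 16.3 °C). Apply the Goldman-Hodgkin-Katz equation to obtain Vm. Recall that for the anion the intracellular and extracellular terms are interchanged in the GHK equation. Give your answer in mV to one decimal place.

-45.4 mV

Vm = 57.4 · log₁₀[(Σ P·[cation]ₒ + Σ P·[anion]ᵢ) / (Σ P·[cation]ᵢ + Σ P·[anion]ₒ)]
Numerator = 1×8.91 + 0.032×118 + 0.42×38.5 = 28.86
Denominator = 1×138 + 0.032×11.9 + 0.42×95.0 = 178.3
Vm = 57.4 · log₁₀(0.16186) = 57.4 × (-0.7909) = -45.40 mV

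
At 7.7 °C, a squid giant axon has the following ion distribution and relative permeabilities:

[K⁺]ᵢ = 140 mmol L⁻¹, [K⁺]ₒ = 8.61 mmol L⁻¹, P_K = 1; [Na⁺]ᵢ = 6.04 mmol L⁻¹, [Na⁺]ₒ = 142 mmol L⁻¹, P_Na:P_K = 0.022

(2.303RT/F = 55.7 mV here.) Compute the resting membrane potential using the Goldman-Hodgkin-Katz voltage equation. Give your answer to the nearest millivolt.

Vm = 55.7 · log₁₀[(Σ P·[cation]ₒ + Σ P·[anion]ᵢ) / (Σ P·[cation]ᵢ + Σ P·[anion]ₒ)]
Numerator = 1×8.61 + 0.022×142 = 11.73
Denominator = 1×140 + 0.022×6.04 = 140.1
Vm = 55.7 · log₁₀(0.083735) = 55.7 × (-1.0771) = -59.99 mV

-60 mV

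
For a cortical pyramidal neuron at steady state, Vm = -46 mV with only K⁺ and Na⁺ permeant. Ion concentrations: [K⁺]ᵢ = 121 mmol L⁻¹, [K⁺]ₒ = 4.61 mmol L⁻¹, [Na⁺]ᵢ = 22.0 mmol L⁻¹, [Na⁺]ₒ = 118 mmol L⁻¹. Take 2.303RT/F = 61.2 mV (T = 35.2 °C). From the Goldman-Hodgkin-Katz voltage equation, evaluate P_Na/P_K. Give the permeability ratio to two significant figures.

0.15

Let α = P_Na/P_K. GHK: Vm = 61.2·log₁₀[(Kₒ + α·Naₒ)/(Kᵢ + α·Naᵢ)].
10^(Vm/61.2) = 10^(-46.0/61.2) = 0.17716
So 0.17716·(Kᵢ + α·Naᵢ) = Kₒ + α·Naₒ → α = (0.17716·121.0 − 4.61) / (118.0 − 0.17716·22.0)
α = (21.44 − 4.61) / (118.0 − 3.898) = 16.83/114.1 = 0.1475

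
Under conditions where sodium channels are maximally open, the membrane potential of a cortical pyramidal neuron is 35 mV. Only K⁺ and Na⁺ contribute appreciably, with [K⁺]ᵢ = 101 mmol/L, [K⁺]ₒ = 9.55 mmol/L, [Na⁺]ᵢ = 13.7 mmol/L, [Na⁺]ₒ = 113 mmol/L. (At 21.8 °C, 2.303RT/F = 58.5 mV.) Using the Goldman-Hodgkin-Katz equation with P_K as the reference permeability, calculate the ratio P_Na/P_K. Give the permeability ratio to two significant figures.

6.7

Let α = P_Na/P_K. GHK: Vm = 58.5·log₁₀[(Kₒ + α·Naₒ)/(Kᵢ + α·Naᵢ)].
10^(Vm/58.5) = 10^(35.0/58.5) = 3.9654
So 3.9654·(Kᵢ + α·Naᵢ) = Kₒ + α·Naₒ → α = (3.9654·101.0 − 9.55) / (113.0 − 3.9654·13.7)
α = (400.5 − 9.55) / (113.0 − 54.33) = 391/58.67 = 6.663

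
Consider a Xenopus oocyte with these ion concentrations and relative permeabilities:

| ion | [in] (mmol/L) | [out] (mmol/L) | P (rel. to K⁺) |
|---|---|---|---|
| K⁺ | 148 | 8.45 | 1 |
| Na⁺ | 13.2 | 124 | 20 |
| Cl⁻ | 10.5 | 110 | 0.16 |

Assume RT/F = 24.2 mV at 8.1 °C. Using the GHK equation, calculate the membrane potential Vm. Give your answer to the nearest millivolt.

43 mV

Vm = 24.2 · ln[(Σ P·[cation]ₒ + Σ P·[anion]ᵢ) / (Σ P·[cation]ᵢ + Σ P·[anion]ₒ)]
Numerator = 1×8.45 + 20×124 + 0.16×10.5 = 2490
Denominator = 1×148 + 20×13.2 + 0.16×110 = 429.6
Vm = 24.2 · ln(5.7964) = 24.2 × (1.7572) = 42.53 mV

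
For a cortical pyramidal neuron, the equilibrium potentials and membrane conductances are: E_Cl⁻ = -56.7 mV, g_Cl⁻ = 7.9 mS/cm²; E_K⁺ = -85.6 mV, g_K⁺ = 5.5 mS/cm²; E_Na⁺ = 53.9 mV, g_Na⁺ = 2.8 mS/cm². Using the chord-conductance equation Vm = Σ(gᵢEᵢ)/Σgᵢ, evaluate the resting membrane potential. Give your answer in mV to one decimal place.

-47.4 mV

Σ gᵢEᵢ = 7.9·(-56.7) + 5.5·(-85.6) + 2.8·(53.9) = -767.81
Σ gᵢ = 7.9 + 5.5 + 2.8 = 16.2
Vm = -767.81 / 16.2 = -47.40 mV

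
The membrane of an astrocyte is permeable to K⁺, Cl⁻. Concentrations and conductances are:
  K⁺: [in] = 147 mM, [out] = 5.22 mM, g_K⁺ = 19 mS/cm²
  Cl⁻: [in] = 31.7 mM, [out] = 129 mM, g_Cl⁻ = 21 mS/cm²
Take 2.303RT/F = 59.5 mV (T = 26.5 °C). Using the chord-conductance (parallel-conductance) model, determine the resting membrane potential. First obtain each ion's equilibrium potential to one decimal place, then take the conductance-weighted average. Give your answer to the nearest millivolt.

E_K⁺ = (59.5/1)·log₁₀(5.22/147) = -86.3 mV
E_Cl⁻ = (59.5/-1)·log₁₀(129/31.7) = -36.3 mV
Vm = (Σ gᵢEᵢ)/(Σ gᵢ) = (19·-86.3 + 21·-36.3) / (19 + 21)
= -2402.00 / 40 = -60.05 mV

-60 mV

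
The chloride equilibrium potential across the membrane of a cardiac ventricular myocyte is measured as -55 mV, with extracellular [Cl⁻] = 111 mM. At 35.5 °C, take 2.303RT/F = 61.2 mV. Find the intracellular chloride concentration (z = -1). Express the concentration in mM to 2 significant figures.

14 mM

Nernst: E = (61.2/-1) · log₁₀([out]/[in]), so log₁₀([out]/[in]) = -55.0 × -1 / 61.2 = 0.8987.
[out]/[in] = 10^(0.8987) = 7.919.
[in] = 111 / 7.919 = 14.02 mM.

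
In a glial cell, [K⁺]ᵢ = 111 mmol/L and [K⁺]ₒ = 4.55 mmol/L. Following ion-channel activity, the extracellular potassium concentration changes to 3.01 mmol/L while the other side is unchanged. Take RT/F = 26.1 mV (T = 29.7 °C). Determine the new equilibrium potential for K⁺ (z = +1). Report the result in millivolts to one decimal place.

After the shift: [K⁺]_out = 3.01, [K⁺]_in = 111 mmol/L.
E_new = (26.1/1)·ln(3.01/111) = 26.10 · (-3.6076) = -94.16 mV

-94.2 mV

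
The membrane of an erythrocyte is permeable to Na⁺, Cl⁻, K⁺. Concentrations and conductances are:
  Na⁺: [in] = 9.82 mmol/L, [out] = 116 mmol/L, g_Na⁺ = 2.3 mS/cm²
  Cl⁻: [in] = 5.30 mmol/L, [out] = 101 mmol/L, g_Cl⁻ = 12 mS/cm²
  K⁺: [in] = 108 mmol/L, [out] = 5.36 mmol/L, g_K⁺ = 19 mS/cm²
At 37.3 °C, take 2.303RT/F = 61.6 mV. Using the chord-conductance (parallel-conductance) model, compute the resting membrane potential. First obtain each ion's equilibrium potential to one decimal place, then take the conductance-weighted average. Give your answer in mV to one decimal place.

-69.7 mV

E_Na⁺ = (61.6/1)·log₁₀(116/9.82) = 66.1 mV
E_Cl⁻ = (61.6/-1)·log₁₀(101/5.30) = -78.9 mV
E_K⁺ = (61.6/1)·log₁₀(5.36/108) = -80.3 mV
Vm = (Σ gᵢEᵢ)/(Σ gᵢ) = (2.3·66.1 + 12·-78.9 + 19·-80.3) / (2.3 + 12 + 19)
= -2320.47 / 33.3 = -69.68 mV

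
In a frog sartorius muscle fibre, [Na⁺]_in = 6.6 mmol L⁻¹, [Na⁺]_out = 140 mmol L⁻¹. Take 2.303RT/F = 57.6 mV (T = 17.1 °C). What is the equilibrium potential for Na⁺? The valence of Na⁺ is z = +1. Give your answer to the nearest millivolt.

76 mV

E = (57.6/z) · log₁₀([Na⁺]_out/[Na⁺]_in) with z = +1.
= (57.6/1) · log₁₀(140/6.6) = 57.60 · log₁₀(21.21)
= 57.60 · (1.3266) = 76.41 mV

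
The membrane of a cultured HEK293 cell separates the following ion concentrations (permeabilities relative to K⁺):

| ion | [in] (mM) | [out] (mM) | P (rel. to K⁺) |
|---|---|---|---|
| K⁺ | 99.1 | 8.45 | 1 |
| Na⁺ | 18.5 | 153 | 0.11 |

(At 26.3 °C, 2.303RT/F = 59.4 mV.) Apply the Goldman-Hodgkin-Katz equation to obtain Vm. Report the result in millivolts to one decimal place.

Vm = 59.4 · log₁₀[(Σ P·[cation]ₒ + Σ P·[anion]ᵢ) / (Σ P·[cation]ᵢ + Σ P·[anion]ₒ)]
Numerator = 1×8.45 + 0.11×153 = 25.28
Denominator = 1×99.1 + 0.11×18.5 = 101.1
Vm = 59.4 · log₁₀(0.24996) = 59.4 × (-0.6021) = -35.77 mV

-35.8 mV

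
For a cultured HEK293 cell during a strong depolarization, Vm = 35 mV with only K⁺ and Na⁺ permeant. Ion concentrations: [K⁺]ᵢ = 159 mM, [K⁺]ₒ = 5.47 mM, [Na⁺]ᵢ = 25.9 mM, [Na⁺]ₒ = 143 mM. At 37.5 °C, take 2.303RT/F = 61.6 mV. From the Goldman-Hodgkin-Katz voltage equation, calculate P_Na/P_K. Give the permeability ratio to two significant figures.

Let α = P_Na/P_K. GHK: Vm = 61.6·log₁₀[(Kₒ + α·Naₒ)/(Kᵢ + α·Naᵢ)].
10^(Vm/61.6) = 10^(35.0/61.6) = 3.6998
So 3.6998·(Kᵢ + α·Naᵢ) = Kₒ + α·Naₒ → α = (3.6998·159.0 − 5.47) / (143.0 − 3.6998·25.9)
α = (588.3 − 5.47) / (143.0 − 95.83) = 582.8/47.17 = 12.35

12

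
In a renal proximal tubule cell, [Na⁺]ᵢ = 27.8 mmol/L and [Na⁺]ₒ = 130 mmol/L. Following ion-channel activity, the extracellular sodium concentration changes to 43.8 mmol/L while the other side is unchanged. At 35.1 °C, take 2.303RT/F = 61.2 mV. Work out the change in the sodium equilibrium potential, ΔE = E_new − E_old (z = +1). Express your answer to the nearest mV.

-29 mV

E_old = (61.2/1)·log₁₀(130/27.8) = 41.00 mV
E_new = (61.2/1)·log₁₀(43.8/27.8) = 12.08 mV
ΔE = 12.08 − (41.00) = -28.92 mV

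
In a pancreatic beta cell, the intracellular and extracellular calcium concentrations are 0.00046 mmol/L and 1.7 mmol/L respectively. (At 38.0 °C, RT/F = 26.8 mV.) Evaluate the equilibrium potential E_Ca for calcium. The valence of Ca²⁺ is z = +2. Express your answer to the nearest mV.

110 mV

E = (26.8/z) · ln([Ca²⁺]_out/[Ca²⁺]_in) with z = +2.
= (26.8/2) · ln(1.7/0.00046) = 13.40 · ln(3696)
= 13.40 · (8.2149) = 110.08 mV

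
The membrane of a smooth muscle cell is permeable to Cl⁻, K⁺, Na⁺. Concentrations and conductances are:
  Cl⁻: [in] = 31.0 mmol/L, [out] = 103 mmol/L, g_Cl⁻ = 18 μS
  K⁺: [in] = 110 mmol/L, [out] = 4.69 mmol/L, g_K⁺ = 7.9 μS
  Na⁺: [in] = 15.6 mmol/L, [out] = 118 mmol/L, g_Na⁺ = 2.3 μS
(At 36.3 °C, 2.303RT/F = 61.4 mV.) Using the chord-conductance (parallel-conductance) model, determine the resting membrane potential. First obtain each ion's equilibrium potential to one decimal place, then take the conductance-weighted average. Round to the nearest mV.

E_Cl⁻ = (61.4/-1)·log₁₀(103/31.0) = -32.0 mV
E_K⁺ = (61.4/1)·log₁₀(4.69/110) = -84.1 mV
E_Na⁺ = (61.4/1)·log₁₀(118/15.6) = 54.0 mV
Vm = (Σ gᵢEᵢ)/(Σ gᵢ) = (18·-32.0 + 7.9·-84.1 + 2.3·54.0) / (18 + 7.9 + 2.3)
= -1116.19 / 28.2 = -39.58 mV

-40 mV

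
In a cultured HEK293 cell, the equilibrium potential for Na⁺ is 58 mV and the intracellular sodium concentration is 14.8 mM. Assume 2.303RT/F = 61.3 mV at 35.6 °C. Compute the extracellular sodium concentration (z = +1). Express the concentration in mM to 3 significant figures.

Nernst: E = (61.3/1) · log₁₀([out]/[in]), so log₁₀([out]/[in]) = 58.0 × 1 / 61.3 = 0.9462.
[out]/[in] = 10^(0.9462) = 8.834.
[out] = 8.834 × 14.8 = 130.7 mM.

131 mM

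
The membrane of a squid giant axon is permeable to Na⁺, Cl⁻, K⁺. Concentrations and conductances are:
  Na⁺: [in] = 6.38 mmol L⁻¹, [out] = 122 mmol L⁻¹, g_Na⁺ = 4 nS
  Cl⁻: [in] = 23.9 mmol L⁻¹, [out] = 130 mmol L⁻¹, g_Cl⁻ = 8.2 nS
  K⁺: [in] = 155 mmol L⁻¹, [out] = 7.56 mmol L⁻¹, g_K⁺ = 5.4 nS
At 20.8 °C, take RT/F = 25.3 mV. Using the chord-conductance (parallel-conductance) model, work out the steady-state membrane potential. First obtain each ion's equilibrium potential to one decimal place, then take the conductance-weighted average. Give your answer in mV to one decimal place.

E_Na⁺ = (25.3/1)·ln(122/6.38) = 74.7 mV
E_Cl⁻ = (25.3/-1)·ln(130/23.9) = -42.8 mV
E_K⁺ = (25.3/1)·ln(7.56/155) = -76.4 mV
Vm = (Σ gᵢEᵢ)/(Σ gᵢ) = (4·74.7 + 8.2·-42.8 + 5.4·-76.4) / (4 + 8.2 + 5.4)
= -464.72 / 17.6 = -26.40 mV

-26.4 mV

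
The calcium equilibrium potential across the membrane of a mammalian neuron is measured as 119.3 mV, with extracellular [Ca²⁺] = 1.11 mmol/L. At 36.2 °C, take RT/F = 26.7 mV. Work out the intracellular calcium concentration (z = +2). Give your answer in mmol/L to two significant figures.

0.00015 mmol/L

Nernst: E = (26.7/2) · ln([out]/[in]), so ln([out]/[in]) = 119.3 × 2 / 26.7 = 8.9363.
[out]/[in] = e^(8.9363) = 7603.
[in] = 1.11 / 7603 = 0.000146 mmol/L.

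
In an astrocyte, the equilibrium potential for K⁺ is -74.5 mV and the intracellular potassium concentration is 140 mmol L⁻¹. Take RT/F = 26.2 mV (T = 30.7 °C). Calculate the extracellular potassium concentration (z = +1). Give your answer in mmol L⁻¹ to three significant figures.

Nernst: E = (26.2/1) · ln([out]/[in]), so ln([out]/[in]) = -74.5 × 1 / 26.2 = -2.8435.
[out]/[in] = e^(-2.8435) = 0.05822.
[out] = 0.05822 × 140 = 8.151 mmol L⁻¹.

8.15 mmol L⁻¹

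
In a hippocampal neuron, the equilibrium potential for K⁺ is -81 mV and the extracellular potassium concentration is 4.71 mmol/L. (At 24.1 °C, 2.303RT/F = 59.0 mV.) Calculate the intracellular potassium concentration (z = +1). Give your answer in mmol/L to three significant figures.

Nernst: E = (59.0/1) · log₁₀([out]/[in]), so log₁₀([out]/[in]) = -81.0 × 1 / 59.0 = -1.3729.
[out]/[in] = 10^(-1.3729) = 0.04238.
[in] = 4.71 / 0.04238 = 111.1 mmol/L.

111 mmol/L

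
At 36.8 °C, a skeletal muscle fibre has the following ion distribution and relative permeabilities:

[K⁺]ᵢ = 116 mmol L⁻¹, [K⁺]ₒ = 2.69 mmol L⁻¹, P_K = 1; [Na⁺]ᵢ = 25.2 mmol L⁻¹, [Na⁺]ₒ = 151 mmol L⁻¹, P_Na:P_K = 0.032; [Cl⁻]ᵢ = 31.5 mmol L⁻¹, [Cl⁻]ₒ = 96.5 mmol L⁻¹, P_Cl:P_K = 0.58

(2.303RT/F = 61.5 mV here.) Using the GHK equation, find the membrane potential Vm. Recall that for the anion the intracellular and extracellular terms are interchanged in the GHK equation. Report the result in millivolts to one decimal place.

-50.8 mV

Vm = 61.5 · log₁₀[(Σ P·[cation]ₒ + Σ P·[anion]ᵢ) / (Σ P·[cation]ᵢ + Σ P·[anion]ₒ)]
Numerator = 1×2.69 + 0.032×151 + 0.58×31.5 = 25.79
Denominator = 1×116 + 0.032×25.2 + 0.58×96.5 = 172.8
Vm = 61.5 · log₁₀(0.14928) = 61.5 × (-0.8260) = -50.80 mV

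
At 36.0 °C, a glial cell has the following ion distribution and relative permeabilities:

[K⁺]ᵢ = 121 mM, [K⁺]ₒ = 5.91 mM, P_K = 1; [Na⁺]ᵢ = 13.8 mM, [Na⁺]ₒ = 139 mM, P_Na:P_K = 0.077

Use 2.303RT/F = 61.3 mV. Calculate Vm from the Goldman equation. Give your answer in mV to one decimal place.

Vm = 61.3 · log₁₀[(Σ P·[cation]ₒ + Σ P·[anion]ᵢ) / (Σ P·[cation]ᵢ + Σ P·[anion]ₒ)]
Numerator = 1×5.91 + 0.077×139 = 16.61
Denominator = 1×121 + 0.077×13.8 = 122.1
Vm = 61.3 · log₁₀(0.1361) = 61.3 × (-0.8661) = -53.09 mV

-53.1 mV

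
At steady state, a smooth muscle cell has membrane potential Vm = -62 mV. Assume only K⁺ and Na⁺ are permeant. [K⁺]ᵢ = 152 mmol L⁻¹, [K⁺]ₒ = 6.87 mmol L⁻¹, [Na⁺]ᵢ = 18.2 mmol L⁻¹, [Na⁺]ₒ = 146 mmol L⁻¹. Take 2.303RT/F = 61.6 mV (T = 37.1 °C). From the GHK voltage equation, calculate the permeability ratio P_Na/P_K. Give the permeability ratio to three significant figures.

0.0562

Let α = P_Na/P_K. GHK: Vm = 61.6·log₁₀[(Kₒ + α·Naₒ)/(Kᵢ + α·Naᵢ)].
10^(Vm/61.6) = 10^(-62.0/61.6) = 0.098516
So 0.098516·(Kᵢ + α·Naᵢ) = Kₒ + α·Naₒ → α = (0.098516·152.0 − 6.87) / (146.0 − 0.098516·18.2)
α = (14.97 − 6.87) / (146.0 − 1.793) = 8.104/144.2 = 0.0562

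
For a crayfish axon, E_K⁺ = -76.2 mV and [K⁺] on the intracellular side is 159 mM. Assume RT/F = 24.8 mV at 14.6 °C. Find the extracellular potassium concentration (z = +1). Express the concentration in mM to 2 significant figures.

Nernst: E = (24.8/1) · ln([out]/[in]), so ln([out]/[in]) = -76.2 × 1 / 24.8 = -3.0726.
[out]/[in] = e^(-3.0726) = 0.0463.
[out] = 0.0463 × 159 = 7.362 mM.

7.4 mM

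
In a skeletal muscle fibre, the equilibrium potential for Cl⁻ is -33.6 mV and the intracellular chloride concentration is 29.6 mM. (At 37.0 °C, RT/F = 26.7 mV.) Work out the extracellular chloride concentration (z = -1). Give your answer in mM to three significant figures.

104 mM

Nernst: E = (26.7/-1) · ln([out]/[in]), so ln([out]/[in]) = -33.6 × -1 / 26.7 = 1.2584.
[out]/[in] = e^(1.2584) = 3.52.
[out] = 3.52 × 29.6 = 104.2 mM.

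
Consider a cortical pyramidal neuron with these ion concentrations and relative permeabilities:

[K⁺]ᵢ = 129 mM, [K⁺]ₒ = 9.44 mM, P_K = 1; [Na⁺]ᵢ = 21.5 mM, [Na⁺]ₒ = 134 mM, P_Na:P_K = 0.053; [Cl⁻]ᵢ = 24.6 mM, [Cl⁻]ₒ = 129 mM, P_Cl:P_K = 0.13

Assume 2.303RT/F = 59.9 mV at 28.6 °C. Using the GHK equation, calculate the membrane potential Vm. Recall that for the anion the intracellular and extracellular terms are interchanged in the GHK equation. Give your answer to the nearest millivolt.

-52 mV

Vm = 59.9 · log₁₀[(Σ P·[cation]ₒ + Σ P·[anion]ᵢ) / (Σ P·[cation]ᵢ + Σ P·[anion]ₒ)]
Numerator = 1×9.44 + 0.053×134 + 0.13×24.6 = 19.74
Denominator = 1×129 + 0.053×21.5 + 0.13×129 = 146.9
Vm = 59.9 · log₁₀(0.13437) = 59.9 × (-0.8717) = -52.21 mV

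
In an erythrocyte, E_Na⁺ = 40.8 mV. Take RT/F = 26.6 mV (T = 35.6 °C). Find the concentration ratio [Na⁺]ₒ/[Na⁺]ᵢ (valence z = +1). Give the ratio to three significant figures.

ln([out]/[in]) = E·z/(26.6) = 40.8 × 1 / 26.6 = 1.5338
[out]/[in] = e^(1.5338) = 4.636

4.64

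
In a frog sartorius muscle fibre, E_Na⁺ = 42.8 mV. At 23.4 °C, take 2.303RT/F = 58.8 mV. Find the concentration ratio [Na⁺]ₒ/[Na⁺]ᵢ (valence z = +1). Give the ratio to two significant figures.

5.3

log₁₀([out]/[in]) = E·z/(58.8) = 42.8 × 1 / 58.8 = 0.7279
[out]/[in] = 10^(0.7279) = 5.344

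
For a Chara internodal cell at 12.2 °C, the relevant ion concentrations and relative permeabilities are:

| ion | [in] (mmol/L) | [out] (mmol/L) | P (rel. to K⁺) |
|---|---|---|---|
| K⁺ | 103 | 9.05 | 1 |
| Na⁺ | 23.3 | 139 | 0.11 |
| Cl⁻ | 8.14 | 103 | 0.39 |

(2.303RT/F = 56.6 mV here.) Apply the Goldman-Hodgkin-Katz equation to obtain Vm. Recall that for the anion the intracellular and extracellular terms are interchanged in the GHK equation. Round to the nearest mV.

Vm = 56.6 · log₁₀[(Σ P·[cation]ₒ + Σ P·[anion]ᵢ) / (Σ P·[cation]ᵢ + Σ P·[anion]ₒ)]
Numerator = 1×9.05 + 0.11×139 + 0.39×8.14 = 27.51
Denominator = 1×103 + 0.11×23.3 + 0.39×103 = 145.7
Vm = 56.6 · log₁₀(0.1888) = 56.6 × (-0.7240) = -40.98 mV

-41 mV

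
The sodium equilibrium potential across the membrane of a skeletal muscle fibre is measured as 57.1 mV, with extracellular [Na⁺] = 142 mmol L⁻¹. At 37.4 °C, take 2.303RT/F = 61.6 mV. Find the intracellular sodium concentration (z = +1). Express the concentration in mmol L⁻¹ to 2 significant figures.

Nernst: E = (61.6/1) · log₁₀([out]/[in]), so log₁₀([out]/[in]) = 57.1 × 1 / 61.6 = 0.9269.
[out]/[in] = 10^(0.9269) = 8.452.
[in] = 142 / 8.452 = 16.8 mmol L⁻¹.

17 mmol L⁻¹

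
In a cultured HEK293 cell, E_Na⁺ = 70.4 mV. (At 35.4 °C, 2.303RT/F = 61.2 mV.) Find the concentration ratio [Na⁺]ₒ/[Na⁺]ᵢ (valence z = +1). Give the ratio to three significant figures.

14.1

log₁₀([out]/[in]) = E·z/(61.2) = 70.4 × 1 / 61.2 = 1.1503
[out]/[in] = 10^(1.1503) = 14.14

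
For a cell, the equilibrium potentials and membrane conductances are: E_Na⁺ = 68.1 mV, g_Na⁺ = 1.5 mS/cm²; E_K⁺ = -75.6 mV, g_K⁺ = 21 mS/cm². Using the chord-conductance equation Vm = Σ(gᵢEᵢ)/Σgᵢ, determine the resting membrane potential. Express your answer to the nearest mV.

Σ gᵢEᵢ = 1.5·(68.1) + 21·(-75.6) = -1485.45
Σ gᵢ = 1.5 + 21 = 22.5
Vm = -1485.45 / 22.5 = -66.02 mV

-66 mV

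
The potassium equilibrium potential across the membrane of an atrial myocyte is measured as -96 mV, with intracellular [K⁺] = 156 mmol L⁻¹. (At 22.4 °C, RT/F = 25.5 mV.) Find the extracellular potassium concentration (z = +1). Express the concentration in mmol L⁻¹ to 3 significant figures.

3.62 mmol L⁻¹

Nernst: E = (25.5/1) · ln([out]/[in]), so ln([out]/[in]) = -96.0 × 1 / 25.5 = -3.7647.
[out]/[in] = e^(-3.7647) = 0.02317.
[out] = 0.02317 × 156 = 3.615 mmol L⁻¹.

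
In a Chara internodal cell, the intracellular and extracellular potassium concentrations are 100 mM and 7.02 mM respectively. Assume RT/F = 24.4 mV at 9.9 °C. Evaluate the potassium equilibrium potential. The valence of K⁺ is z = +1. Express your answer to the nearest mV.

E = (24.4/z) · ln([K⁺]_out/[K⁺]_in) with z = +1.
= (24.4/1) · ln(7.02/100) = 24.40 · ln(0.0702)
= 24.40 · (-2.6564) = -64.82 mV

-65 mV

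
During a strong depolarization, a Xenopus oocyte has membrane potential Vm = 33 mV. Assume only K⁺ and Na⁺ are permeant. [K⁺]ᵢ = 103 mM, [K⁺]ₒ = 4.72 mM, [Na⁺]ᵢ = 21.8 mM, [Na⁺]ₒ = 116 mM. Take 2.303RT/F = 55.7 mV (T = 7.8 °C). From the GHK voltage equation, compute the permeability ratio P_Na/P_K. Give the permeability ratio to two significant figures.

Let α = P_Na/P_K. GHK: Vm = 55.7·log₁₀[(Kₒ + α·Naₒ)/(Kᵢ + α·Naᵢ)].
10^(Vm/55.7) = 10^(33.0/55.7) = 3.9125
So 3.9125·(Kᵢ + α·Naᵢ) = Kₒ + α·Naₒ → α = (3.9125·103.0 − 4.72) / (116.0 − 3.9125·21.8)
α = (403 − 4.72) / (116.0 − 85.29) = 398.3/30.71 = 12.97

13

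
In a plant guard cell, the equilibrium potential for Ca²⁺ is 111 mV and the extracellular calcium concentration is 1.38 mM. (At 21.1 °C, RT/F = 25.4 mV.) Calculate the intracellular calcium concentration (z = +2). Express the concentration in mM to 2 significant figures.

Nernst: E = (25.4/2) · ln([out]/[in]), so ln([out]/[in]) = 111.0 × 2 / 25.4 = 8.7402.
[out]/[in] = e^(8.7402) = 6249.
[in] = 1.38 / 6249 = 0.0002208 mM.

0.00022 mM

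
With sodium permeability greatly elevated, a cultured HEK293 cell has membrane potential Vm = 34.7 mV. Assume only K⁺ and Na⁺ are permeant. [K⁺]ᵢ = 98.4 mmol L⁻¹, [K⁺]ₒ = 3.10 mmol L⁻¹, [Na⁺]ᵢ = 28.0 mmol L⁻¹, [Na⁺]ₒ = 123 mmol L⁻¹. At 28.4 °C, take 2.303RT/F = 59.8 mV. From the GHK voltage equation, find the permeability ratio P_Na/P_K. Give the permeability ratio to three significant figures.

22.5

Let α = P_Na/P_K. GHK: Vm = 59.8·log₁₀[(Kₒ + α·Naₒ)/(Kᵢ + α·Naᵢ)].
10^(Vm/59.8) = 10^(34.7/59.8) = 3.8042
So 3.8042·(Kᵢ + α·Naᵢ) = Kₒ + α·Naₒ → α = (3.8042·98.4 − 3.1) / (123.0 − 3.8042·28.0)
α = (374.3 − 3.1) / (123.0 − 106.5) = 371.2/16.48 = 22.52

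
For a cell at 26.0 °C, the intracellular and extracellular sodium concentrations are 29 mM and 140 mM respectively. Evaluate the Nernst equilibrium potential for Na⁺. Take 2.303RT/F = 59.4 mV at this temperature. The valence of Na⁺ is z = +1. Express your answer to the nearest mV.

E = (59.4/z) · log₁₀([Na⁺]_out/[Na⁺]_in) with z = +1.
= (59.4/1) · log₁₀(140/29) = 59.40 · log₁₀(4.828)
= 59.40 · (0.6837) = 40.61 mV

41 mV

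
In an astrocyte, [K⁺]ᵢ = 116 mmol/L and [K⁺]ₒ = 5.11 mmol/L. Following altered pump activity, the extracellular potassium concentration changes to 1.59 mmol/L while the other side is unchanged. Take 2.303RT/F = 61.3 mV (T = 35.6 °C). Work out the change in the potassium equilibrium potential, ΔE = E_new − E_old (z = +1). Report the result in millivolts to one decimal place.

E_old = (61.3/1)·log₁₀(5.11/116) = -83.13 mV
E_new = (61.3/1)·log₁₀(1.59/116) = -114.21 mV
ΔE = -114.21 − (-83.13) = -31.08 mV

-31.1 mV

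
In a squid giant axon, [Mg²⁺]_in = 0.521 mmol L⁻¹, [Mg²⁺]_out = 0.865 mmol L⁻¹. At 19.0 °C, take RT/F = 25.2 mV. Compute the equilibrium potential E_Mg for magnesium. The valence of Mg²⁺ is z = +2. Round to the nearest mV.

6 mV

E = (25.2/z) · ln([Mg²⁺]_out/[Mg²⁺]_in) with z = +2.
= (25.2/2) · ln(0.865/0.521) = 12.60 · ln(1.66)
= 12.60 · (0.5070) = 6.39 mV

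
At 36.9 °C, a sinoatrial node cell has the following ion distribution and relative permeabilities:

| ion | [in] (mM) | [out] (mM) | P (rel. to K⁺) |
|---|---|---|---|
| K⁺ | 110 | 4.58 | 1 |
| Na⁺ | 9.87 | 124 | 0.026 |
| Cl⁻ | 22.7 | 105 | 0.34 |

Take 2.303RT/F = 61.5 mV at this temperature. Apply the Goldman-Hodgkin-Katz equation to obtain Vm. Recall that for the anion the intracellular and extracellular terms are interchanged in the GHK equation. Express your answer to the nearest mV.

Vm = 61.5 · log₁₀[(Σ P·[cation]ₒ + Σ P·[anion]ᵢ) / (Σ P·[cation]ᵢ + Σ P·[anion]ₒ)]
Numerator = 1×4.58 + 0.026×124 + 0.34×22.7 = 15.52
Denominator = 1×110 + 0.026×9.87 + 0.34×105 = 146
Vm = 61.5 · log₁₀(0.10635) = 61.5 × (-0.9733) = -59.86 mV

-60 mV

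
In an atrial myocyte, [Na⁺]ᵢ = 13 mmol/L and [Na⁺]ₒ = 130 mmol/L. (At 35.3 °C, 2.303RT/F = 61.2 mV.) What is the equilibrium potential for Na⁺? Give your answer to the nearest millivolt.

61 mV

E = (61.2/z) · log₁₀([Na⁺]_out/[Na⁺]_in) with z = +1.
= (61.2/1) · log₁₀(130/13) = 61.20 · log₁₀(10)
= 61.20 · (1.0000) = 61.20 mV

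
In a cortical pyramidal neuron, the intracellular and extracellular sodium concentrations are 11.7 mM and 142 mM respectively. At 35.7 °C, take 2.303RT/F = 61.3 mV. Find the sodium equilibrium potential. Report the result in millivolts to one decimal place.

66.5 mV

E = (61.3/z) · log₁₀([Na⁺]_out/[Na⁺]_in) with z = +1.
= (61.3/1) · log₁₀(142/11.7) = 61.30 · log₁₀(12.14)
= 61.30 · (1.0841) = 66.46 mV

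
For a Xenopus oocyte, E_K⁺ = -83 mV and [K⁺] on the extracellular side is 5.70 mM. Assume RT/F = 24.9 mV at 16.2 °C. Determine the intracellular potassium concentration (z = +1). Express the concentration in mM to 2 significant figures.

160 mM

Nernst: E = (24.9/1) · ln([out]/[in]), so ln([out]/[in]) = -83.0 × 1 / 24.9 = -3.3333.
[out]/[in] = e^(-3.3333) = 0.03567.
[in] = 5.70 / 0.03567 = 159.8 mM.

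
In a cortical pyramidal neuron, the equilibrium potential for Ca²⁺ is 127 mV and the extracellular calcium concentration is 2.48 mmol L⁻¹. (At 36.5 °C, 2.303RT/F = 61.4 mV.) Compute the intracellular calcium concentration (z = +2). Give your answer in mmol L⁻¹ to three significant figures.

Nernst: E = (61.4/2) · log₁₀([out]/[in]), so log₁₀([out]/[in]) = 127.0 × 2 / 61.4 = 4.1368.
[out]/[in] = 10^(4.1368) = 1.37e+04.
[in] = 2.48 / 1.37e+04 = 0.000181 mmol L⁻¹.

0.000181 mmol L⁻¹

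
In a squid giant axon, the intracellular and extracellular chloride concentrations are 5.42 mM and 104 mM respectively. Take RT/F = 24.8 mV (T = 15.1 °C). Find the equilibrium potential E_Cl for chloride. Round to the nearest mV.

E = (24.8/z) · ln([Cl⁻]_out/[Cl⁻]_in) with z = -1.
For an anion, dividing by z = -1 reverses the sign.
= (24.8/-1) · ln(104/5.42) = -24.80 · ln(19.19)
= -24.80 · (2.9543) = -73.27 mV

-73 mV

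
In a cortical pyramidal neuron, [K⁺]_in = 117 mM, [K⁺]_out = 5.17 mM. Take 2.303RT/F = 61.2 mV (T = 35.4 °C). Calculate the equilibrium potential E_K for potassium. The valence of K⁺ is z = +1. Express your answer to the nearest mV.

-83 mV

E = (61.2/z) · log₁₀([K⁺]_out/[K⁺]_in) with z = +1.
= (61.2/1) · log₁₀(5.17/117) = 61.20 · log₁₀(0.04419)
= 61.20 · (-1.3547) = -82.91 mV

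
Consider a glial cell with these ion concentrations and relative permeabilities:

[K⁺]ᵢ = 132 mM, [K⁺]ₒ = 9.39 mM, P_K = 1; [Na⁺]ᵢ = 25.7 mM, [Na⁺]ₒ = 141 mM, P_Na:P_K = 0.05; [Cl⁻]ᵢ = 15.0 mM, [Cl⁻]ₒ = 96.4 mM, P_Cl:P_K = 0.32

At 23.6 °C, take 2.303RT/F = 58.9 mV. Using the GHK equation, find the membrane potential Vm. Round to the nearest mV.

Vm = 58.9 · log₁₀[(Σ P·[cation]ₒ + Σ P·[anion]ᵢ) / (Σ P·[cation]ᵢ + Σ P·[anion]ₒ)]
Numerator = 1×9.39 + 0.05×141 + 0.32×15.0 = 21.24
Denominator = 1×132 + 0.05×25.7 + 0.32×96.4 = 164.1
Vm = 58.9 · log₁₀(0.12941) = 58.9 × (-0.8880) = -52.31 mV

-52 mV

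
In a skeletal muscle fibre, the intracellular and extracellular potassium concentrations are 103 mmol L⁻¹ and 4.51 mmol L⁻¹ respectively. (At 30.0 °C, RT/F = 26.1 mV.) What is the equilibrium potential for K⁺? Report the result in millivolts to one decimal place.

E = (26.1/z) · ln([K⁺]_out/[K⁺]_in) with z = +1.
= (26.1/1) · ln(4.51/103) = 26.10 · ln(0.04379)
= 26.10 · (-3.1284) = -81.65 mV

-81.7 mV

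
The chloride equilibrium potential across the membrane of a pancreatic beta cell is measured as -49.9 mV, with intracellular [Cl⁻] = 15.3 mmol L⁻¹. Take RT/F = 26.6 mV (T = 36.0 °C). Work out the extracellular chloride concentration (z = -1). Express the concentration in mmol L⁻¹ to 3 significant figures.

Nernst: E = (26.6/-1) · ln([out]/[in]), so ln([out]/[in]) = -49.9 × -1 / 26.6 = 1.8759.
[out]/[in] = e^(1.8759) = 6.527.
[out] = 6.527 × 15.3 = 99.86 mmol L⁻¹.

99.9 mmol L⁻¹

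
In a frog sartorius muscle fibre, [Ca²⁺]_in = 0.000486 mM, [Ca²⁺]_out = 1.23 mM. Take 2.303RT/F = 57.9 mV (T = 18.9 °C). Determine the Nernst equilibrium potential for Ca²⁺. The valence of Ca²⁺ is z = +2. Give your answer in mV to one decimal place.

E = (57.9/z) · log₁₀([Ca²⁺]_out/[Ca²⁺]_in) with z = +2.
= (57.9/2) · log₁₀(1.23/0.000486) = 28.95 · log₁₀(2531)
= 28.95 · (3.4033) = 98.52 mV

98.5 mV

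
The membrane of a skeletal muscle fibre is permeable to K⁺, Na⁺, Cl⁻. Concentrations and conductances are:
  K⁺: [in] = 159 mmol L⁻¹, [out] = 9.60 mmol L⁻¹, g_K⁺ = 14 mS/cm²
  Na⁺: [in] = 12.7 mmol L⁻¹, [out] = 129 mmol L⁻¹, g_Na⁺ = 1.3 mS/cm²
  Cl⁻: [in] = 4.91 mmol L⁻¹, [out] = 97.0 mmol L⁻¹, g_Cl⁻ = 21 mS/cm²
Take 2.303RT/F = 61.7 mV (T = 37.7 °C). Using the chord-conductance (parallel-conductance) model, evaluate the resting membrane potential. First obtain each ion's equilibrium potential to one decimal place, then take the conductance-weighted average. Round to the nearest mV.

-73 mV

E_K⁺ = (61.7/1)·log₁₀(9.60/159) = -75.2 mV
E_Na⁺ = (61.7/1)·log₁₀(129/12.7) = 62.1 mV
E_Cl⁻ = (61.7/-1)·log₁₀(97.0/4.91) = -79.9 mV
Vm = (Σ gᵢEᵢ)/(Σ gᵢ) = (14·-75.2 + 1.3·62.1 + 21·-79.9) / (14 + 1.3 + 21)
= -2649.97 / 36.3 = -73.00 mV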